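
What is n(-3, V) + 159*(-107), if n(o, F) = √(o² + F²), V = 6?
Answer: -17013 + 3*√5 ≈ -17006.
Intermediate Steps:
n(o, F) = √(F² + o²)
n(-3, V) + 159*(-107) = √(6² + (-3)²) + 159*(-107) = √(36 + 9) - 17013 = √45 - 17013 = 3*√5 - 17013 = -17013 + 3*√5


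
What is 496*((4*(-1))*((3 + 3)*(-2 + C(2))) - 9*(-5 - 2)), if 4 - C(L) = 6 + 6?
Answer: 150288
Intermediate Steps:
C(L) = -8 (C(L) = 4 - (6 + 6) = 4 - 1*12 = 4 - 12 = -8)
496*((4*(-1))*((3 + 3)*(-2 + C(2))) - 9*(-5 - 2)) = 496*((4*(-1))*((3 + 3)*(-2 - 8)) - 9*(-5 - 2)) = 496*(-24*(-10) - 9*(-7)) = 496*(-4*(-60) + 63) = 496*(240 + 63) = 496*303 = 150288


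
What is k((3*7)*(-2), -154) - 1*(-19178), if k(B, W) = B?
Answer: 19136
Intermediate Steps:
k((3*7)*(-2), -154) - 1*(-19178) = (3*7)*(-2) - 1*(-19178) = 21*(-2) + 19178 = -42 + 19178 = 19136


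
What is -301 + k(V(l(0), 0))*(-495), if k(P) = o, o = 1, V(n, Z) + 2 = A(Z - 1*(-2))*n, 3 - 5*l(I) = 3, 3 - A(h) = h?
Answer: -796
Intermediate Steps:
A(h) = 3 - h
l(I) = 0 (l(I) = ⅗ - ⅕*3 = ⅗ - ⅗ = 0)
V(n, Z) = -2 + n*(1 - Z) (V(n, Z) = -2 + (3 - (Z - 1*(-2)))*n = -2 + (3 - (Z + 2))*n = -2 + (3 - (2 + Z))*n = -2 + (3 + (-2 - Z))*n = -2 + (1 - Z)*n = -2 + n*(1 - Z))
k(P) = 1
-301 + k(V(l(0), 0))*(-495) = -301 + 1*(-495) = -301 - 495 = -796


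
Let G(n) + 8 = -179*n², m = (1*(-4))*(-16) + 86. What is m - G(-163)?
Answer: 4756009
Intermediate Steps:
m = 150 (m = -4*(-16) + 86 = 64 + 86 = 150)
G(n) = -8 - 179*n²
m - G(-163) = 150 - (-8 - 179*(-163)²) = 150 - (-8 - 179*26569) = 150 - (-8 - 4755851) = 150 - 1*(-4755859) = 150 + 4755859 = 4756009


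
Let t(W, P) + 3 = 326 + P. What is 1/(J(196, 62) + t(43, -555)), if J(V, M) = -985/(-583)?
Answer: -583/134271 ≈ -0.0043420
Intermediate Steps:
t(W, P) = 323 + P (t(W, P) = -3 + (326 + P) = 323 + P)
J(V, M) = 985/583 (J(V, M) = -985*(-1/583) = 985/583)
1/(J(196, 62) + t(43, -555)) = 1/(985/583 + (323 - 555)) = 1/(985/583 - 232) = 1/(-134271/583) = -583/134271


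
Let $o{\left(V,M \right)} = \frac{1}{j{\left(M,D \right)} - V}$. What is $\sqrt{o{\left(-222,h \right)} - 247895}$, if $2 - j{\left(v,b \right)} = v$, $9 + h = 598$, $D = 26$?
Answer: $\frac{2 i \sqrt{8256452935}}{365} \approx 497.89 i$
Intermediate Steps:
$h = 589$ ($h = -9 + 598 = 589$)
$j{\left(v,b \right)} = 2 - v$
$o{\left(V,M \right)} = \frac{1}{2 - M - V}$ ($o{\left(V,M \right)} = \frac{1}{\left(2 - M\right) - V} = \frac{1}{2 - M - V}$)
$\sqrt{o{\left(-222,h \right)} - 247895} = \sqrt{- \frac{1}{-2 + 589 - 222} - 247895} = \sqrt{- \frac{1}{365} - 247895} = \sqrt{- \frac{90481676}{365}} = \frac{2 i \sqrt{8256452935}}{365}$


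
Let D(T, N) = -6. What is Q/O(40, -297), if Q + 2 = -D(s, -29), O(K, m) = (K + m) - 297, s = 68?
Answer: -2/277 ≈ -0.0072202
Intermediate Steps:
O(K, m) = -297 + K + m
Q = 4 (Q = -2 - 1*(-6) = -2 + 6 = 4)
Q/O(40, -297) = 4/(-297 + 40 - 297) = 4/(-554) = 4*(-1/554) = -2/277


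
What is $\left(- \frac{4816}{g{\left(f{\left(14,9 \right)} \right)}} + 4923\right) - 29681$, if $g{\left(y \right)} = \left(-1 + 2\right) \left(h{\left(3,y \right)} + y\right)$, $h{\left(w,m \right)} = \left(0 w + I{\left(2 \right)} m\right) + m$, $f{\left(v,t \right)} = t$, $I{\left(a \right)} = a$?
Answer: $- \frac{224026}{9} \approx -24892.0$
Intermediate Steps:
$h{\left(w,m \right)} = 3 m$ ($h{\left(w,m \right)} = \left(0 w + 2 m\right) + m = \left(0 + 2 m\right) + m = 2 m + m = 3 m$)
$g{\left(y \right)} = 4 y$ ($g{\left(y \right)} = \left(-1 + 2\right) \left(3 y + y\right) = 1 \cdot 4 y = 4 y$)
$\left(- \frac{4816}{g{\left(f{\left(14,9 \right)} \right)}} + 4923\right) - 29681 = \left(- \frac{4816}{4 \cdot 9} + 4923\right) - 29681 = \left(- \frac{4816}{36} + 4923\right) - 29681 = \left(\left(-4816\right) \frac{1}{36} + 4923\right) - 29681 = \left(- \frac{1204}{9} + 4923\right) - 29681 = \frac{43103}{9} - 29681 = - \frac{224026}{9}$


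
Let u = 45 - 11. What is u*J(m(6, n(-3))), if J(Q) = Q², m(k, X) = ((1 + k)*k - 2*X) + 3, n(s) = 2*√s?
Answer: 67218 - 12240*I*√3 ≈ 67218.0 - 21200.0*I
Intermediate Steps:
m(k, X) = 3 - 2*X + k*(1 + k) (m(k, X) = (k*(1 + k) - 2*X) + 3 = (-2*X + k*(1 + k)) + 3 = 3 - 2*X + k*(1 + k))
u = 34
u*J(m(6, n(-3))) = 34*(3 + 6 + 6² - 4*√(-3))² = 34*(3 + 6 + 36 - 4*I*√3)² = 34*(45 - 4*I*√3)²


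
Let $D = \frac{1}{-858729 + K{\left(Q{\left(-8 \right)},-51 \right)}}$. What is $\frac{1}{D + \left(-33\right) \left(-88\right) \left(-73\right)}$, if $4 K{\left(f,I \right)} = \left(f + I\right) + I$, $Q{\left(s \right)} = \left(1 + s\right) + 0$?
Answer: $- \frac{3435025}{728197819804} \approx -4.7172 \cdot 10^{-6}$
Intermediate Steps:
$Q{\left(s \right)} = 1 + s$
$K{\left(f,I \right)} = \frac{I}{2} + \frac{f}{4}$ ($K{\left(f,I \right)} = \frac{\left(f + I\right) + I}{4} = \frac{\left(I + f\right) + I}{4} = \frac{f + 2 I}{4} = \frac{I}{2} + \frac{f}{4}$)
$D = - \frac{4}{3435025}$ ($D = \frac{1}{-858729 + \left(\frac{1}{2} \left(-51\right) + \frac{1 - 8}{4}\right)} = \frac{1}{-858729 + \left(- \frac{51}{2} + \frac{1}{4} \left(-7\right)\right)} = \frac{1}{-858729 - \frac{109}{4}} = \frac{1}{- \frac{3435025}{4}} = - \frac{4}{3435025} \approx -1.1645 \cdot 10^{-6}$)
$\frac{1}{D + \left(-33\right) \left(-88\right) \left(-73\right)} = \frac{1}{- \frac{4}{3435025} + \left(-33\right) \left(-88\right) \left(-73\right)} = \frac{1}{- \frac{4}{3435025} + 2904 \left(-73\right)} = \frac{1}{- \frac{4}{3435025} - 211992} = \frac{1}{- \frac{728197819804}{3435025}} = - \frac{3435025}{728197819804}$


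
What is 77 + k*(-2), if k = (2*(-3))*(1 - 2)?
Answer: 65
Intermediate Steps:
k = 6 (k = -6*(-1) = 6)
77 + k*(-2) = 77 + 6*(-2) = 77 - 12 = 65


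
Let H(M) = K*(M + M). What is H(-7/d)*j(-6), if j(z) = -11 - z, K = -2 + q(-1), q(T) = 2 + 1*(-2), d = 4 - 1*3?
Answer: -140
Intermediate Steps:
d = 1 (d = 4 - 3 = 1)
q(T) = 0 (q(T) = 2 - 2 = 0)
K = -2 (K = -2 + 0 = -2)
H(M) = -4*M (H(M) = -2*(M + M) = -4*M)
H(-7/d)*j(-6) = (-(-28)/1)*(-11 - 1*(-6)) = (-(-28))*(-11 + 6) = -4*(-7)*(-5) = 28*(-5) = -140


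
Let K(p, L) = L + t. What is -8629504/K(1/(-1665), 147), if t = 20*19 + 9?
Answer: -1078688/67 ≈ -16100.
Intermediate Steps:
t = 389 (t = 380 + 9 = 389)
K(p, L) = 389 + L (K(p, L) = L + 389 = 389 + L)
-8629504/K(1/(-1665), 147) = -8629504/(389 + 147) = -8629504/536 = -8629504*1/536 = -1078688/67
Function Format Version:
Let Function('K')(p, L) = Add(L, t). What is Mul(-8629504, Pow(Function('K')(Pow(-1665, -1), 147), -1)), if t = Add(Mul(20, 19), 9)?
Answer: Rational(-1078688, 67) ≈ -16100.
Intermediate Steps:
t = 389 (t = Add(380, 9) = 389)
Function('K')(p, L) = Add(389, L) (Function('K')(p, L) = Add(L, 389) = Add(389, L))
Mul(-8629504, Pow(Function('K')(Pow(-1665, -1), 147), -1)) = Mul(-8629504, Pow(Add(389, 147), -1)) = Mul(-8629504, Pow(536, -1)) = Mul(-8629504, Rational(1, 536)) = Rational(-1078688, 67)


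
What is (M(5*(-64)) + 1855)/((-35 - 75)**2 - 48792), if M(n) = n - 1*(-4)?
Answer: -1539/36692 ≈ -0.041944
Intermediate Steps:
M(n) = 4 + n (M(n) = n + 4 = 4 + n)
(M(5*(-64)) + 1855)/((-35 - 75)**2 - 48792) = ((4 + 5*(-64)) + 1855)/((-35 - 75)**2 - 48792) = ((4 - 320) + 1855)/((-110)**2 - 48792) = (-316 + 1855)/(12100 - 48792) = 1539/(-36692) = 1539*(-1/36692) = -1539/36692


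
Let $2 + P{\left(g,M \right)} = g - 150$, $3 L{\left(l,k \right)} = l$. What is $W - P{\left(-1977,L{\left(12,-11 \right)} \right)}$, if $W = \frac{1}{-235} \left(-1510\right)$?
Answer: $\frac{100365}{47} \approx 2135.4$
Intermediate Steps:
$L{\left(l,k \right)} = \frac{l}{3}$
$P{\left(g,M \right)} = -152 + g$ ($P{\left(g,M \right)} = -2 + \left(g - 150\right) = -2 + \left(-150 + g\right) = -152 + g$)
$W = \frac{302}{47}$ ($W = \left(- \frac{1}{235}\right) \left(-1510\right) = \frac{302}{47} \approx 6.4255$)
$W - P{\left(-1977,L{\left(12,-11 \right)} \right)} = \frac{302}{47} - \left(-152 - 1977\right) = \frac{302}{47} - -2129 = \frac{302}{47} + 2129 = \frac{100365}{47}$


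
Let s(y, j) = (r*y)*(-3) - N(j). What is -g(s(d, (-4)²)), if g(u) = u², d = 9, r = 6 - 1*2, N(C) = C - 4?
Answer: -14400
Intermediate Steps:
N(C) = -4 + C
r = 4 (r = 6 - 2 = 4)
s(y, j) = 4 - j - 12*y (s(y, j) = (4*y)*(-3) - (-4 + j) = -12*y + (4 - j) = 4 - j - 12*y)
-g(s(d, (-4)²)) = -(4 - 1*(-4)² - 12*9)² = -(4 - 1*16 - 108)² = -(4 - 16 - 108)² = -1*(-120)² = -1*14400 = -14400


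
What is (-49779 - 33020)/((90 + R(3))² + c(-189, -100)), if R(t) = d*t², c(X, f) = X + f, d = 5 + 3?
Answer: -82799/25955 ≈ -3.1901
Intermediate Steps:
d = 8
R(t) = 8*t²
(-49779 - 33020)/((90 + R(3))² + c(-189, -100)) = (-49779 - 33020)/((90 + 8*3²)² + (-189 - 100)) = -82799/((90 + 8*9)² - 289) = -82799/((90 + 72)² - 289) = -82799/(162² - 289) = -82799/(26244 - 289) = -82799/25955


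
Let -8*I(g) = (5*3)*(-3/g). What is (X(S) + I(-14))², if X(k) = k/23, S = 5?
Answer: 225625/6635776 ≈ 0.034001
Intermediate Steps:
X(k) = k/23 (X(k) = k*(1/23) = k/23)
I(g) = 45/(8*g) (I(g) = -5*3*(-3/g)/8 = -15*(-3/g)/8 = -(-45)/(8*g) = 45/(8*g))
(X(S) + I(-14))² = ((1/23)*5 + (45/8)/(-14))² = (5/23 + (45/8)*(-1/14))² = (5/23 - 45/112)² = (-475/2576)² = 225625/6635776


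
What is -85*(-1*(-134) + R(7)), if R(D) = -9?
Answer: -10625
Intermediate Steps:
-85*(-1*(-134) + R(7)) = -85*(-1*(-134) - 9) = -85*(134 - 9) = -85*125 = -10625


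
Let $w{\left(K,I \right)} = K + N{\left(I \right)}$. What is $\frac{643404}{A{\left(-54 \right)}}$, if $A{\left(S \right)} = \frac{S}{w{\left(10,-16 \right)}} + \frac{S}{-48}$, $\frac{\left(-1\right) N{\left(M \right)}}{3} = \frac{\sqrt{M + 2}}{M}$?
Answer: $- \frac{83345696288}{554685} - \frac{658845696 i \sqrt{14}}{184895} \approx -1.5026 \cdot 10^{5} - 13333.0 i$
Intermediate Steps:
$N{\left(M \right)} = - \frac{3 \sqrt{2 + M}}{M}$ ($N{\left(M \right)} = - 3 \frac{\sqrt{M + 2}}{M} = - 3 \frac{\sqrt{2 + M}}{M} = - \frac{3 \sqrt{2 + M}}{M}$)
$w{\left(K,I \right)} = K - \frac{3 \sqrt{2 + I}}{I}$
$A{\left(S \right)} = - \frac{S}{48} + \frac{S}{10 + \frac{3 i \sqrt{14}}{16}}$ ($A{\left(S \right)} = \frac{S}{10 - \frac{3 \sqrt{2 - 16}}{-16}} + \frac{S}{-48} = \frac{S}{10 - - \frac{3 \sqrt{-14}}{16}} + S \left(- \frac{1}{48}\right) = \frac{S}{10 - - \frac{3 i \sqrt{14}}{16}} - \frac{S}{48} = \frac{S}{10 + \frac{3 i \sqrt{14}}{16}} - \frac{S}{48} = - \frac{S}{48} + \frac{S}{10 + \frac{3 i \sqrt{14}}{16}}$)
$\frac{643404}{A{\left(-54 \right)}} = \frac{643404}{\frac{48577}{617424} \left(-54\right) - \frac{24}{12863} i \left(-54\right) \sqrt{14}} = \frac{643404}{- \frac{437193}{102904} + \frac{1296 i \sqrt{14}}{12863}}$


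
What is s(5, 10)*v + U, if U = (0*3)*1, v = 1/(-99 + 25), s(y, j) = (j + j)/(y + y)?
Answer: -1/37 ≈ -0.027027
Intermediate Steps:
s(y, j) = j/y (s(y, j) = (2*j)/((2*y)) = (2*j)*(1/(2*y)) = j/y)
v = -1/74 (v = 1/(-74) = -1/74 ≈ -0.013514)
U = 0 (U = 0*1 = 0)
s(5, 10)*v + U = (10/5)*(-1/74) + 0 = (10*(⅕))*(-1/74) + 0 = 2*(-1/74) + 0 = -1/37 + 0 = -1/37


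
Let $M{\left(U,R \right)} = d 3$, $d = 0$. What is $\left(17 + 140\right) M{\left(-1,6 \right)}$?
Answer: $0$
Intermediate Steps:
$M{\left(U,R \right)} = 0$ ($M{\left(U,R \right)} = 0 \cdot 3 = 0$)
$\left(17 + 140\right) M{\left(-1,6 \right)} = \left(17 + 140\right) 0 = 157 \cdot 0 = 0$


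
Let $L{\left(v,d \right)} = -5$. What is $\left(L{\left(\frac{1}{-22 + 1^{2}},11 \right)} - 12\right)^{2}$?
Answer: $289$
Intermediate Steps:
$\left(L{\left(\frac{1}{-22 + 1^{2}},11 \right)} - 12\right)^{2} = \left(-5 - 12\right)^{2} = \left(-17\right)^{2} = 289$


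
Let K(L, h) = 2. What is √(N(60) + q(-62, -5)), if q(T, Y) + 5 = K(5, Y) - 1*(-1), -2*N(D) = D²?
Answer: I*√1802 ≈ 42.45*I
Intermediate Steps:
N(D) = -D²/2
q(T, Y) = -2 (q(T, Y) = -5 + (2 - 1*(-1)) = -5 + (2 + 1) = -5 + 3 = -2)
√(N(60) + q(-62, -5)) = √(-½*60² - 2) = √(-½*3600 - 2) = √(-1800 - 2) = √(-1802) = I*√1802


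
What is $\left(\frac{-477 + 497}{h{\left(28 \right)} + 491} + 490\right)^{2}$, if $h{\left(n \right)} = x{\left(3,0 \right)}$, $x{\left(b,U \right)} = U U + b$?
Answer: $\frac{14650681600}{61009} \approx 2.4014 \cdot 10^{5}$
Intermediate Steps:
$x{\left(b,U \right)} = b + U^{2}$ ($x{\left(b,U \right)} = U^{2} + b = b + U^{2}$)
$h{\left(n \right)} = 3$ ($h{\left(n \right)} = 3 + 0^{2} = 3 + 0 = 3$)
$\left(\frac{-477 + 497}{h{\left(28 \right)} + 491} + 490\right)^{2} = \left(\frac{-477 + 497}{3 + 491} + 490\right)^{2} = \left(\frac{20}{494} + 490\right)^{2} = \left(20 \cdot \frac{1}{494} + 490\right)^{2} = \left(\frac{10}{247} + 490\right)^{2} = \left(\frac{121040}{247}\right)^{2} = \frac{14650681600}{61009}$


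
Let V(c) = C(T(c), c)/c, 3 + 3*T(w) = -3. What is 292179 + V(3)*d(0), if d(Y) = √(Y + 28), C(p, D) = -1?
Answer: 292179 - 2*√7/3 ≈ 2.9218e+5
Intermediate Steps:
T(w) = -2 (T(w) = -1 + (⅓)*(-3) = -1 - 1 = -2)
d(Y) = √(28 + Y)
V(c) = -1/c
292179 + V(3)*d(0) = 292179 + (-1/3)*√(28 + 0) = 292179 + (-1*⅓)*√28 = 292179 - 2*√7/3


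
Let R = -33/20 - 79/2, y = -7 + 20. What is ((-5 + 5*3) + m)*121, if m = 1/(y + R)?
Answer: 678810/563 ≈ 1205.7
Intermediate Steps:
y = 13
R = -823/20 (R = -33*1/20 - 79*½ = -33/20 - 79/2 = -823/20 ≈ -41.150)
m = -20/563 (m = 1/(13 - 823/20) = 1/(-563/20) = -20/563 ≈ -0.035524)
((-5 + 5*3) + m)*121 = ((-5 + 5*3) - 20/563)*121 = ((-5 + 15) - 20/563)*121 = (10 - 20/563)*121 = (5610/563)*121 = 678810/563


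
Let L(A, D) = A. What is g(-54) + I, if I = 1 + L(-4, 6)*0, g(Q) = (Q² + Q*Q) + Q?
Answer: 5779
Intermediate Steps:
g(Q) = Q + 2*Q² (g(Q) = (Q² + Q²) + Q = 2*Q² + Q = Q + 2*Q²)
I = 1 (I = 1 - 4*0 = 1 + 0 = 1)
g(-54) + I = -54*(1 + 2*(-54)) + 1 = -54*(1 - 108) + 1 = -54*(-107) + 1 = 5778 + 1 = 5779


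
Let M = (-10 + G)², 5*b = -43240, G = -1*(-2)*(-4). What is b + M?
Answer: -8324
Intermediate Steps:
G = -8 (G = 2*(-4) = -8)
b = -8648 (b = (⅕)*(-43240) = -8648)
M = 324 (M = (-10 - 8)² = (-18)² = 324)
b + M = -8648 + 324 = -8324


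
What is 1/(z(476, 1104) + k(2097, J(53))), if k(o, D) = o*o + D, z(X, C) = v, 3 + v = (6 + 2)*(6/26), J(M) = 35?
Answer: 13/57166757 ≈ 2.2740e-7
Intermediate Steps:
v = -15/13 (v = -3 + (6 + 2)*(6/26) = -3 + 8*(6*(1/26)) = -3 + 8*(3/13) = -3 + 24/13 = -15/13 ≈ -1.1538)
z(X, C) = -15/13
k(o, D) = D + o**2 (k(o, D) = o**2 + D = D + o**2)
1/(z(476, 1104) + k(2097, J(53))) = 1/(-15/13 + (35 + 2097**2)) = 1/(-15/13 + (35 + 4397409)) = 1/(-15/13 + 4397444) = 1/(57166757/13) = 13/57166757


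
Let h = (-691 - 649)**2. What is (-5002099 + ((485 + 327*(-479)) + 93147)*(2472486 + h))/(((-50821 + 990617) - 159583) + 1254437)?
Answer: -53779737637/406930 ≈ -1.3216e+5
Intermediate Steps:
h = 1795600 (h = (-1340)**2 = 1795600)
(-5002099 + ((485 + 327*(-479)) + 93147)*(2472486 + h))/(((-50821 + 990617) - 159583) + 1254437) = (-5002099 + ((485 + 327*(-479)) + 93147)*(2472486 + 1795600))/(((-50821 + 990617) - 159583) + 1254437) = (-5002099 + ((485 - 156633) + 93147)*4268086)/((939796 - 159583) + 1254437) = (-5002099 + (-156148 + 93147)*4268086)/(780213 + 1254437) = (-5002099 - 63001*4268086)/2034650 = (-5002099 - 268893686086)*(1/2034650) = -268898688185*1/2034650 = -53779737637/406930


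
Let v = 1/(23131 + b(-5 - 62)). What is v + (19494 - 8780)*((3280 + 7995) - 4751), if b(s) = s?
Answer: 1612130608705/23064 ≈ 6.9898e+7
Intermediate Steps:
v = 1/23064 (v = 1/(23131 + (-5 - 62)) = 1/(23131 - 67) = 1/23064 ≈ 4.3358e-5)
v + (19494 - 8780)*((3280 + 7995) - 4751) = 1/23064 + (19494 - 8780)*((3280 + 7995) - 4751) = 1/23064 + 10714*(11275 - 4751) = 1/23064 + 10714*6524 = 1/23064 + 69898136 = 1612130608705/23064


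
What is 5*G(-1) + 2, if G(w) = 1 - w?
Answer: 12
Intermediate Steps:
5*G(-1) + 2 = 5*(1 - 1*(-1)) + 2 = 5*(1 + 1) + 2 = 5*2 + 2 = 10 + 2 = 12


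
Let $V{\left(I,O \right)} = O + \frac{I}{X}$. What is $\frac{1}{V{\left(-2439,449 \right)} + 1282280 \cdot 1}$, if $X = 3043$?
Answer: $\frac{3043}{3903341908} \approx 7.7959 \cdot 10^{-7}$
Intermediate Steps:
$V{\left(I,O \right)} = O + \frac{I}{3043}$
$\frac{1}{V{\left(-2439,449 \right)} + 1282280 \cdot 1} = \frac{1}{\left(449 + \frac{1}{3043} \left(-2439\right)\right) + 1282280 \cdot 1} = \frac{1}{\left(449 - \frac{2439}{3043}\right) + 1282280} = \frac{1}{\frac{1363868}{3043} + 1282280} = \frac{1}{\frac{3903341908}{3043}} = \frac{3043}{3903341908}$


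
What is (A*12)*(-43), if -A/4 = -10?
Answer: -20640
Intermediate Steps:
A = 40 (A = -4*(-10) = 40)
(A*12)*(-43) = (40*12)*(-43) = 480*(-43) = -20640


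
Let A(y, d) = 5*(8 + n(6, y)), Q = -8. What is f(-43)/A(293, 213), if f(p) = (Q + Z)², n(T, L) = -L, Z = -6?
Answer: -196/1425 ≈ -0.13754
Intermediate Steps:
A(y, d) = 40 - 5*y (A(y, d) = 5*(8 - y) = 40 - 5*y)
f(p) = 196 (f(p) = (-8 - 6)² = (-14)² = 196)
f(-43)/A(293, 213) = 196/(40 - 5*293) = 196/(40 - 1465) = 196/(-1425) = 196*(-1/1425) = -196/1425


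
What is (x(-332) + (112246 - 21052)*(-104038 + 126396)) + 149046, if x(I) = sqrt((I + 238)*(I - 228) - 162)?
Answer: 2039064498 + sqrt(52478) ≈ 2.0391e+9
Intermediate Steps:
x(I) = sqrt(-162 + (-228 + I)*(238 + I)) (x(I) = sqrt((238 + I)*(-228 + I) - 162) = sqrt((-228 + I)*(238 + I) - 162) = sqrt(-162 + (-228 + I)*(238 + I)))
(x(-332) + (112246 - 21052)*(-104038 + 126396)) + 149046 = (sqrt(-54426 + (-332)**2 + 10*(-332)) + (112246 - 21052)*(-104038 + 126396)) + 149046 = (sqrt(-54426 + 110224 - 3320) + 91194*22358) + 149046 = (sqrt(52478) + 2038915452) + 149046 = (2038915452 + sqrt(52478)) + 149046 = 2039064498 + sqrt(52478)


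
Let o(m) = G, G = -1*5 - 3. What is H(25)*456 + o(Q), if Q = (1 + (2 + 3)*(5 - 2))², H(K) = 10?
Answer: 4552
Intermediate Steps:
G = -8 (G = -5 - 3 = -8)
Q = 256 (Q = (1 + 5*3)² = (1 + 15)² = 16² = 256)
o(m) = -8
H(25)*456 + o(Q) = 10*456 - 8 = 4560 - 8 = 4552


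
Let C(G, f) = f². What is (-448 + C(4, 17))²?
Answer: 25281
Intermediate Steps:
(-448 + C(4, 17))² = (-448 + 17²)² = (-448 + 289)² = (-159)² = 25281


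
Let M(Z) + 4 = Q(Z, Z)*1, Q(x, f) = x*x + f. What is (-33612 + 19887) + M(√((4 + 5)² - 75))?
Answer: -13723 + √6 ≈ -13721.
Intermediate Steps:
Q(x, f) = f + x² (Q(x, f) = x² + f = f + x²)
M(Z) = -4 + Z + Z² (M(Z) = -4 + (Z + Z²)*1 = -4 + (Z + Z²) = -4 + Z + Z²)
(-33612 + 19887) + M(√((4 + 5)² - 75)) = (-33612 + 19887) + (-4 + √((4 + 5)² - 75) + (√((4 + 5)² - 75))²) = -13725 + (-4 + √(9² - 75) + (√(9² - 75))²) = -13725 + (-4 + √(81 - 75) + (√(81 - 75))²) = -13725 + (-4 + √6 + (√6)²) = -13725 + (-4 + √6 + 6) = -13725 + (2 + √6) = -13723 + √6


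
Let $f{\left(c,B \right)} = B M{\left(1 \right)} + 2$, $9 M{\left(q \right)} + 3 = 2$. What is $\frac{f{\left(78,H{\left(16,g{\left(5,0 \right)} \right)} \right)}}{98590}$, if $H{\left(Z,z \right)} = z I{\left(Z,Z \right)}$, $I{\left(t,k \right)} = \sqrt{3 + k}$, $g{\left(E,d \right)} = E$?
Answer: $\frac{1}{49295} - \frac{\sqrt{19}}{177462} \approx -4.2764 \cdot 10^{-6}$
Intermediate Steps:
$M{\left(q \right)} = - \frac{1}{9}$ ($M{\left(q \right)} = - \frac{1}{3} + \frac{1}{9} \cdot 2 = - \frac{1}{3} + \frac{2}{9} = - \frac{1}{9}$)
$H{\left(Z,z \right)} = z \sqrt{3 + Z}$
$f{\left(c,B \right)} = 2 - \frac{B}{9}$ ($f{\left(c,B \right)} = B \left(- \frac{1}{9}\right) + 2 = - \frac{B}{9} + 2 = 2 - \frac{B}{9}$)
$\frac{f{\left(78,H{\left(16,g{\left(5,0 \right)} \right)} \right)}}{98590} = \frac{2 - \frac{5 \sqrt{3 + 16}}{9}}{98590} = \left(2 - \frac{5 \sqrt{19}}{9}\right) \frac{1}{98590} = \frac{1}{49295} - \frac{\sqrt{19}}{177462}$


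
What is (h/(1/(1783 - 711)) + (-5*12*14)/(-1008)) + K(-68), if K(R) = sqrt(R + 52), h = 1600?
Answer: 10291205/6 + 4*I ≈ 1.7152e+6 + 4.0*I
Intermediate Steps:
K(R) = sqrt(52 + R)
(h/(1/(1783 - 711)) + (-5*12*14)/(-1008)) + K(-68) = (1600/(1/(1783 - 711)) + (-5*12*14)/(-1008)) + sqrt(52 - 68) = (1600/(1/1072) - 60*14*(-1/1008)) + sqrt(-16) = (1600/(1/1072) - 840*(-1/1008)) + 4*I = (1600*1072 + 5/6) + 4*I = (1715200 + 5/6) + 4*I = 10291205/6 + 4*I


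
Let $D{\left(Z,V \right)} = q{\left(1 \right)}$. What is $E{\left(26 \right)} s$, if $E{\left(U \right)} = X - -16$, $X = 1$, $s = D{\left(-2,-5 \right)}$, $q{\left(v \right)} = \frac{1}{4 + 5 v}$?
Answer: $\frac{17}{9} \approx 1.8889$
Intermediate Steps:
$D{\left(Z,V \right)} = \frac{1}{9}$ ($D{\left(Z,V \right)} = \frac{1}{4 + 5 \cdot 1} = \frac{1}{4 + 5} = \frac{1}{9}$)
$s = \frac{1}{9} \approx 0.11111$
$E{\left(U \right)} = 17$ ($E{\left(U \right)} = 1 - -16 = 1 + 16 = 17$)
$E{\left(26 \right)} s = 17 \cdot \frac{1}{9} = \frac{17}{9}$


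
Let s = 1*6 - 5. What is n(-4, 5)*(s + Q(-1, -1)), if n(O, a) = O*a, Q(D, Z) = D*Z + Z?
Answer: -20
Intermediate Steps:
s = 1 (s = 6 - 5 = 1)
Q(D, Z) = Z + D*Z
n(-4, 5)*(s + Q(-1, -1)) = (-4*5)*(1 - (1 - 1)) = -20*(1 - 1*0) = -20*(1 + 0) = -20*1 = -20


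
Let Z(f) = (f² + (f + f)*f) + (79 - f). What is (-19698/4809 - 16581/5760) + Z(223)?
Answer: 65528159597/439680 ≈ 1.4904e+5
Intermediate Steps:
Z(f) = 79 - f + 3*f² (Z(f) = (f² + (2*f)*f) + (79 - f) = (f² + 2*f²) + (79 - f) = 3*f² + (79 - f) = 79 - f + 3*f²)
(-19698/4809 - 16581/5760) + Z(223) = (-19698/4809 - 16581/5760) + (79 - 1*223 + 3*223²) = (-19698*1/4809 - 16581*1/5760) + (79 - 223 + 3*49729) = (-938/229 - 5527/1920) + (79 - 223 + 149187) = -3066643/439680 + 149043 = 65528159597/439680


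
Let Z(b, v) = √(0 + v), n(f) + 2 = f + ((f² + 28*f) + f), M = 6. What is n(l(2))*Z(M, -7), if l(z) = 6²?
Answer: 2374*I*√7 ≈ 6281.0*I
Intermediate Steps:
l(z) = 36
n(f) = -2 + f² + 30*f (n(f) = -2 + (f + ((f² + 28*f) + f)) = -2 + (f + (f² + 29*f)) = -2 + (f² + 30*f) = -2 + f² + 30*f)
Z(b, v) = √v
n(l(2))*Z(M, -7) = (-2 + 36² + 30*36)*√(-7) = (-2 + 1296 + 1080)*(I*√7) = 2374*(I*√7) = 2374*I*√7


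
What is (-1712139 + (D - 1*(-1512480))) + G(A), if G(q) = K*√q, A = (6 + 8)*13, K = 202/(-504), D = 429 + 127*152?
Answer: -179926 - 101*√182/252 ≈ -1.7993e+5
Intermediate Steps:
D = 19733 (D = 429 + 19304 = 19733)
K = -101/252 (K = 202*(-1/504) = -101/252 ≈ -0.40079)
A = 182 (A = 14*13 = 182)
G(q) = -101*√q/252
(-1712139 + (D - 1*(-1512480))) + G(A) = (-1712139 + (19733 - 1*(-1512480))) - 101*√182/252 = (-1712139 + (19733 + 1512480)) - 101*√182/252 = (-1712139 + 1532213) - 101*√182/252 = -179926 - 101*√182/252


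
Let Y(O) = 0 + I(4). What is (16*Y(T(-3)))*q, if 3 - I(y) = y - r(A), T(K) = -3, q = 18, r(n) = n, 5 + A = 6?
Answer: 0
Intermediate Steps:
A = 1 (A = -5 + 6 = 1)
I(y) = 4 - y (I(y) = 3 - (y - 1*1) = 3 - (y - 1) = 3 - (-1 + y) = 3 + (1 - y) = 4 - y)
Y(O) = 0 (Y(O) = 0 + (4 - 1*4) = 0 + (4 - 4) = 0 + 0 = 0)
(16*Y(T(-3)))*q = (16*0)*18 = 0*18 = 0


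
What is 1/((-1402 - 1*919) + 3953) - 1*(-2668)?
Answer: 4354177/1632 ≈ 2668.0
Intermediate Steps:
1/((-1402 - 1*919) + 3953) - 1*(-2668) = 1/((-1402 - 919) + 3953) + 2668 = 1/(-2321 + 3953) + 2668 = 1/1632 + 2668 = 4354177/1632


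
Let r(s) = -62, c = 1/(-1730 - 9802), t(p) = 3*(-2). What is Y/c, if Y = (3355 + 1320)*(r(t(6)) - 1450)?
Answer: 81515095200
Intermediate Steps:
t(p) = -6
c = -1/11532 (c = 1/(-11532) = -1/11532 ≈ -8.6715e-5)
Y = -7068600 (Y = (3355 + 1320)*(-62 - 1450) = 4675*(-1512) = -7068600)
Y/c = -7068600/(-1/11532) = -7068600*(-11532) = 81515095200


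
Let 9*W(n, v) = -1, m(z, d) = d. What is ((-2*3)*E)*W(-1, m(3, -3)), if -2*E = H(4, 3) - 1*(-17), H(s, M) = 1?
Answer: -6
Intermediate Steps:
W(n, v) = -⅑ (W(n, v) = (⅑)*(-1) = -⅑)
E = -9 (E = -(1 - 1*(-17))/2 = -(1 + 17)/2 = -½*18 = -9)
((-2*3)*E)*W(-1, m(3, -3)) = (-2*3*(-9))*(-⅑) = -6*(-9)*(-⅑) = 54*(-⅑) = -6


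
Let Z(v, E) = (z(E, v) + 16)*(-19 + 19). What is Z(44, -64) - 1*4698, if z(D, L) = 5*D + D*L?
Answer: -4698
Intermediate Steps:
Z(v, E) = 0 (Z(v, E) = (E*(5 + v) + 16)*(-19 + 19) = (16 + E*(5 + v))*0 = 0)
Z(44, -64) - 1*4698 = 0 - 1*4698 = 0 - 4698 = -4698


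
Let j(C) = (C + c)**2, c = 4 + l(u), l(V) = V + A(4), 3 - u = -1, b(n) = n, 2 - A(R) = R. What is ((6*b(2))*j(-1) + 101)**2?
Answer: 160801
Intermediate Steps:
A(R) = 2 - R
u = 4 (u = 3 - 1*(-1) = 3 + 1 = 4)
l(V) = -2 + V (l(V) = V + (2 - 1*4) = V + (2 - 4) = V - 2 = -2 + V)
c = 6 (c = 4 + (-2 + 4) = 4 + 2 = 6)
j(C) = (6 + C)**2 (j(C) = (C + 6)**2 = (6 + C)**2)
((6*b(2))*j(-1) + 101)**2 = ((6*2)*(6 - 1)**2 + 101)**2 = (12*5**2 + 101)**2 = (12*25 + 101)**2 = (300 + 101)**2 = 401**2 = 160801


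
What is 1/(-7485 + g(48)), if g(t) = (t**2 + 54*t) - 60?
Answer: -1/2649 ≈ -0.00037750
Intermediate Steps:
g(t) = -60 + t**2 + 54*t
1/(-7485 + g(48)) = 1/(-7485 + (-60 + 48**2 + 54*48)) = 1/(-7485 + (-60 + 2304 + 2592)) = 1/(-7485 + 4836) = 1/(-2649) = -1/2649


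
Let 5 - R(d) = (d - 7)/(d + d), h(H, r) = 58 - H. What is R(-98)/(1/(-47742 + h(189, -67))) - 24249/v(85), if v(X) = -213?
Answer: -60663793/284 ≈ -2.1361e+5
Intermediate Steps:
R(d) = 5 - (-7 + d)/(2*d) (R(d) = 5 - (d - 7)/(d + d) = 5 - (-7 + d)/(2*d))
R(-98)/(1/(-47742 + h(189, -67))) - 24249/v(85) = ((1/2)*(7 + 9*(-98))/(-98))/(1/(-47742 + (58 - 1*189))) - 24249/(-213) = ((1/2)*(-1/98)*(7 - 882))/(1/(-47742 + (58 - 189))) - 24249*(-1/213) = ((1/2)*(-1/98)*(-875))/(1/(-47742 - 131)) + 8083/71 = 125/(28*(1/(-47873))) + 8083/71 = 125/(28*(-1/47873)) + 8083/71 = (125/28)*(-47873) + 8083/71 = -854875/4 + 8083/71 = -60663793/284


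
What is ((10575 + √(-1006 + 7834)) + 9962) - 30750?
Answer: -10213 + 2*√1707 ≈ -10130.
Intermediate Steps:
((10575 + √(-1006 + 7834)) + 9962) - 30750 = ((10575 + √6828) + 9962) - 30750 = ((10575 + 2*√1707) + 9962) - 30750 = (20537 + 2*√1707) - 30750 = -10213 + 2*√1707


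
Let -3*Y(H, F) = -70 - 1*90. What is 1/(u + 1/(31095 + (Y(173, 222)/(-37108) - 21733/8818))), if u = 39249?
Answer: 7630535601167/299490892055617341 ≈ 2.5478e-5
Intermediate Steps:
Y(H, F) = 160/3 (Y(H, F) = -(-70 - 1*90)/3 = -(-70 - 90)/3 = -⅓*(-160) = 160/3)
1/(u + 1/(31095 + (Y(173, 222)/(-37108) - 21733/8818))) = 1/(39249 + 1/(31095 + ((160/3)/(-37108) - 21733/8818))) = 1/(39249 + 1/(31095 + ((160/3)*(-1/37108) - 21733*1/8818))) = 1/(39249 + 1/(31095 + (-40/27831 - 21733/8818))) = 1/(39249 + 1/(31095 - 605203843/245413758)) = 1/(39249 + 1/(7630535601167/245413758)) = 1/(39249 + 245413758/7630535601167) = 1/(299490892055617341/7630535601167) = 7630535601167/299490892055617341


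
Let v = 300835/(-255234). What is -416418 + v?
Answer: -106284332647/255234 ≈ -4.1642e+5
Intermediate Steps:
v = -300835/255234 (v = 300835*(-1/255234) = -300835/255234 ≈ -1.1787)
-416418 + v = -416418 - 300835/255234 = -106284332647/255234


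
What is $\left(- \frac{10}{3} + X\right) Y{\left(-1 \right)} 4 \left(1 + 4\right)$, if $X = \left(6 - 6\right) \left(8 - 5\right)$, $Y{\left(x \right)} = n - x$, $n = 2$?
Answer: $-200$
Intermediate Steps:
$Y{\left(x \right)} = 2 - x$
$X = 0$ ($X = 0 \cdot 3 = 0$)
$\left(- \frac{10}{3} + X\right) Y{\left(-1 \right)} 4 \left(1 + 4\right) = \left(- \frac{10}{3} + 0\right) \left(2 - -1\right) 4 \left(1 + 4\right) = \left(\left(-10\right) \frac{1}{3} + 0\right) \left(2 + 1\right) 4 \cdot 5 = \left(- \frac{10}{3} + 0\right) 3 \cdot 20 = \left(- \frac{10}{3}\right) 3 \cdot 20 = \left(-10\right) 20 = -200$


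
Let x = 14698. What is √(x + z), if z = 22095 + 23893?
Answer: √60686 ≈ 246.35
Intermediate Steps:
z = 45988
√(x + z) = √(14698 + 45988) = √60686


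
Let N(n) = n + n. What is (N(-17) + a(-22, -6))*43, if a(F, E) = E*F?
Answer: 4214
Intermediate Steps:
N(n) = 2*n
(N(-17) + a(-22, -6))*43 = (2*(-17) - 6*(-22))*43 = (-34 + 132)*43 = 98*43 = 4214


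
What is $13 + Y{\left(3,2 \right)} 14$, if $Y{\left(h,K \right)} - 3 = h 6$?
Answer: $307$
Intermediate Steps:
$Y{\left(h,K \right)} = 3 + 6 h$ ($Y{\left(h,K \right)} = 3 + h 6 = 3 + 6 h$)
$13 + Y{\left(3,2 \right)} 14 = 13 + \left(3 + 6 \cdot 3\right) 14 = 13 + \left(3 + 18\right) 14 = 13 + 21 \cdot 14 = 13 + 294 = 307$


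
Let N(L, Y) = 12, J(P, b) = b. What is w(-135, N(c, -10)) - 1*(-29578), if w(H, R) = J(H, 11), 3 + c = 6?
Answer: 29589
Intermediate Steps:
c = 3 (c = -3 + 6 = 3)
w(H, R) = 11
w(-135, N(c, -10)) - 1*(-29578) = 11 - 1*(-29578) = 11 + 29578 = 29589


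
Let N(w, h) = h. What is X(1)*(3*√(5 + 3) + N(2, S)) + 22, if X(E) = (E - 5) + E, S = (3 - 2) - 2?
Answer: 25 - 18*√2 ≈ -0.45584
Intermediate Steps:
S = -1 (S = 1 - 2 = -1)
X(E) = -5 + 2*E (X(E) = (-5 + E) + E = -5 + 2*E)
X(1)*(3*√(5 + 3) + N(2, S)) + 22 = (-5 + 2*1)*(3*√(5 + 3) - 1) + 22 = (-5 + 2)*(3*√8 - 1) + 22 = -3*(3*(2*√2) - 1) + 22 = -3*(6*√2 - 1) + 22 = -3*(-1 + 6*√2) + 22 = (3 - 18*√2) + 22 = 25 - 18*√2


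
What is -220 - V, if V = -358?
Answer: 138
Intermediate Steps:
-220 - V = -220 - 1*(-358) = -220 + 358 = 138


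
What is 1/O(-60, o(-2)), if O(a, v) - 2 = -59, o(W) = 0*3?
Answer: -1/57 ≈ -0.017544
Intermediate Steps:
o(W) = 0
O(a, v) = -57 (O(a, v) = 2 - 59 = -57)
1/O(-60, o(-2)) = 1/(-57) = -1/57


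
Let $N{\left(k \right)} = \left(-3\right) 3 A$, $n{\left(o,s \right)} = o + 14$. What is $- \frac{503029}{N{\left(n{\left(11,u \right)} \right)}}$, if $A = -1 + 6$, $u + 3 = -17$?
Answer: $\frac{503029}{45} \approx 11178.0$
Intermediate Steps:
$u = -20$ ($u = -3 - 17 = -20$)
$A = 5$
$n{\left(o,s \right)} = 14 + o$
$N{\left(k \right)} = -45$ ($N{\left(k \right)} = \left(-3\right) 3 \cdot 5 = \left(-9\right) 5 = -45$)
$- \frac{503029}{N{\left(n{\left(11,u \right)} \right)}} = - \frac{503029}{-45} = \left(-503029\right) \left(- \frac{1}{45}\right) = \frac{503029}{45}$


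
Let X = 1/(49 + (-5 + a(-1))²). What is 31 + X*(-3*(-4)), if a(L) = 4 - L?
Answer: 1531/49 ≈ 31.245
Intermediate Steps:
X = 1/49 (X = 1/(49 + (-5 + (4 - 1*(-1)))²) = 1/(49 + (-5 + (4 + 1))²) = 1/(49 + (-5 + 5)²) = 1/(49 + 0²) = 1/(49 + 0) = 1/49 ≈ 0.020408)
31 + X*(-3*(-4)) = 31 + (-3*(-4))/49 = 31 + (1/49)*12 = 31 + 12/49 = 1531/49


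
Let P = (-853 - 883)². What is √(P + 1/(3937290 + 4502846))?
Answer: 3*√5963425942305084482/4220068 ≈ 1736.0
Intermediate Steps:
P = 3013696 (P = (-1736)² = 3013696)
√(P + 1/(3937290 + 4502846)) = √(3013696 + 1/(3937290 + 4502846)) = √(3013696 + 1/8440136) = √(25436004102657/8440136) = 3*√5963425942305084482/4220068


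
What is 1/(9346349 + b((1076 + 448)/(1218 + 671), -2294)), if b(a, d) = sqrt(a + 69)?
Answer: 17655253261/165012158660562224 - sqrt(249092985)/165012158660562224 ≈ 1.0699e-7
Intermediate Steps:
b(a, d) = sqrt(69 + a)
1/(9346349 + b((1076 + 448)/(1218 + 671), -2294)) = 1/(9346349 + sqrt(69 + (1076 + 448)/(1218 + 671))) = 1/(9346349 + sqrt(69 + 1524/1889)) = 1/(9346349 + sqrt(131865/1889)) = 1/(9346349 + sqrt(249092985)/1889)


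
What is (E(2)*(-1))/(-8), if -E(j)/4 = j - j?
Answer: 0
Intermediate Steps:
E(j) = 0 (E(j) = -4*(j - j) = -4*0 = 0)
(E(2)*(-1))/(-8) = (0*(-1))/(-8) = 0*(-⅛) = 0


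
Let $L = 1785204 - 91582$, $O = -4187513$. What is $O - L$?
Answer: $-5881135$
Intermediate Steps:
$L = 1693622$ ($L = 1785204 - 91582 = 1693622$)
$O - L = -4187513 - 1693622 = -5881135$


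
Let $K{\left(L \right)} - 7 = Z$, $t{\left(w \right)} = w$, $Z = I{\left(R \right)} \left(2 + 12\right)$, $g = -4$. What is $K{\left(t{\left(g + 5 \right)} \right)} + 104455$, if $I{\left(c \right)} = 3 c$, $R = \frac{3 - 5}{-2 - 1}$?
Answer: $104490$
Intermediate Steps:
$R = \frac{2}{3}$ ($R = - \frac{2}{-3} = \left(-2\right) \left(- \frac{1}{3}\right) = \frac{2}{3} \approx 0.66667$)
$Z = 28$ ($Z = 3 \cdot \frac{2}{3} \left(2 + 12\right) = 2 \cdot 14 = 28$)
$K{\left(L \right)} = 35$ ($K{\left(L \right)} = 7 + 28 = 35$)
$K{\left(t{\left(g + 5 \right)} \right)} + 104455 = 35 + 104455 = 104490$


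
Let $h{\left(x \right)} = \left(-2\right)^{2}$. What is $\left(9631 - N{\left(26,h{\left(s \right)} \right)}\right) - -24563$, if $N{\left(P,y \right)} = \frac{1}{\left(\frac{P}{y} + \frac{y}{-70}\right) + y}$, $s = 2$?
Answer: $\frac{24995744}{731} \approx 34194.0$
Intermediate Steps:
$h{\left(x \right)} = 4$
$N{\left(P,y \right)} = \frac{1}{\frac{69 y}{70} + \frac{P}{y}}$ ($N{\left(P,y \right)} = \frac{1}{\left(\frac{P}{y} + y \left(- \frac{1}{70}\right)\right) + y} = \frac{1}{\left(\frac{P}{y} - \frac{y}{70}\right) + y} = \frac{1}{\left(- \frac{y}{70} + \frac{P}{y}\right) + y} = \frac{1}{\frac{69 y}{70} + \frac{P}{y}}$)
$\left(9631 - N{\left(26,h{\left(s \right)} \right)}\right) - -24563 = \left(9631 - 70 \cdot 4 \frac{1}{69 \cdot 4^{2} + 70 \cdot 26}\right) - -24563 = \left(9631 - 70 \cdot 4 \frac{1}{69 \cdot 16 + 1820}\right) + 24563 = \left(9631 - 70 \cdot 4 \frac{1}{1104 + 1820}\right) + 24563 = \left(9631 - 70 \cdot 4 \cdot \frac{1}{2924}\right) + 24563 = \left(9631 - \frac{70}{731}\right) + 24563 = \frac{7040191}{731} + 24563 = \frac{24995744}{731}$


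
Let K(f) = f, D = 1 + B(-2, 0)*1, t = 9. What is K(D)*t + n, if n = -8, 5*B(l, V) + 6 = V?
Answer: -49/5 ≈ -9.8000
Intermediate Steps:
B(l, V) = -6/5 + V/5
D = -1/5 (D = 1 + (-6/5 + (1/5)*0)*1 = 1 + (-6/5 + 0)*1 = 1 - 6/5*1 = 1 - 6/5 = -1/5 ≈ -0.20000)
K(D)*t + n = -1/5*9 - 8 = -9/5 - 8 = -49/5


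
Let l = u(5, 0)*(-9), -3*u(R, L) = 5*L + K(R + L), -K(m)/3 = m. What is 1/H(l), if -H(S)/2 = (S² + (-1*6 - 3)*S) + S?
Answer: -1/4770 ≈ -0.00020964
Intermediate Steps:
K(m) = -3*m
u(R, L) = R - 2*L/3 (u(R, L) = -(5*L - 3*(R + L))/3 = -(5*L - 3*(L + R))/3 = -(5*L + (-3*L - 3*R))/3 = -(-3*R + 2*L)/3 = R - 2*L/3)
l = -45 (l = (5 - ⅔*0)*(-9) = (5 + 0)*(-9) = 5*(-9) = -45)
H(S) = -2*S² + 16*S (H(S) = -2*((S² + (-1*6 - 3)*S) + S) = -2*((S² + (-6 - 3)*S) + S) = -2*((S² - 9*S) + S) = -2*(S² - 8*S) = -2*S² + 16*S)
1/H(l) = 1/(2*(-45)*(8 - 1*(-45))) = 1/(2*(-45)*(8 + 45)) = 1/(2*(-45)*53) = 1/(-4770) = -1/4770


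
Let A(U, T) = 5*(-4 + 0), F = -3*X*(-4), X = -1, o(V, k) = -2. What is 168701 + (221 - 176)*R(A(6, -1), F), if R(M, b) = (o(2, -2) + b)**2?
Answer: 177521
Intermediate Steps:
F = -12 (F = -3*(-1)*(-4) = 3*(-4) = -12)
A(U, T) = -20 (A(U, T) = 5*(-4) = -20)
R(M, b) = (-2 + b)**2
168701 + (221 - 176)*R(A(6, -1), F) = 168701 + (221 - 176)*(-2 - 12)**2 = 168701 + 45*(-14)**2 = 168701 + 45*196 = 168701 + 8820 = 177521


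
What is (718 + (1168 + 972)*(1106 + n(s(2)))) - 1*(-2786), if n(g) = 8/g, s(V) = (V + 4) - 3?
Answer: 7128152/3 ≈ 2.3761e+6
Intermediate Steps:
s(V) = 1 + V (s(V) = (4 + V) - 3 = 1 + V)
(718 + (1168 + 972)*(1106 + n(s(2)))) - 1*(-2786) = (718 + (1168 + 972)*(1106 + 8/(1 + 2))) - 1*(-2786) = (718 + 2140*(1106 + 8/3)) + 2786 = (718 + 2140*(3326/3)) + 2786 = (718 + 7117640/3) + 2786 = 7119794/3 + 2786 = 7128152/3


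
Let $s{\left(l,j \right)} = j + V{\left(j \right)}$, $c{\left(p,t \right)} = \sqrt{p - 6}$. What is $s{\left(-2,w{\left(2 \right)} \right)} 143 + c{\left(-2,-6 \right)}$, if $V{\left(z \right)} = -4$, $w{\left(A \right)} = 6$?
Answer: $286 + 2 i \sqrt{2} \approx 286.0 + 2.8284 i$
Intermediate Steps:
$c{\left(p,t \right)} = \sqrt{-6 + p}$
$s{\left(l,j \right)} = -4 + j$ ($s{\left(l,j \right)} = j - 4 = -4 + j$)
$s{\left(-2,w{\left(2 \right)} \right)} 143 + c{\left(-2,-6 \right)} = \left(-4 + 6\right) 143 + \sqrt{-6 - 2} = 2 \cdot 143 + \sqrt{-8} = 286 + 2 i \sqrt{2}$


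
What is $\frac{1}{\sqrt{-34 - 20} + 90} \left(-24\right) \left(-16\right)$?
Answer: $\frac{640}{151} - \frac{64 i \sqrt{6}}{453} \approx 4.2384 - 0.34606 i$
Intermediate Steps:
$\frac{1}{\sqrt{-34 - 20} + 90} \left(-24\right) \left(-16\right) = \frac{1}{\sqrt{-54} + 90} \left(-24\right) \left(-16\right) = \frac{1}{3 i \sqrt{6} + 90} \left(-24\right) \left(-16\right) = \frac{1}{90 + 3 i \sqrt{6}} \left(-24\right) \left(-16\right) = - \frac{24}{90 + 3 i \sqrt{6}} \left(-16\right) = \frac{384}{90 + 3 i \sqrt{6}}$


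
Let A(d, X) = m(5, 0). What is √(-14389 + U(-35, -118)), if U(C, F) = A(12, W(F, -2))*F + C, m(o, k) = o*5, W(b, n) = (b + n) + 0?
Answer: I*√17374 ≈ 131.81*I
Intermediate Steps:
W(b, n) = b + n
m(o, k) = 5*o
A(d, X) = 25 (A(d, X) = 5*5 = 25)
U(C, F) = C + 25*F (U(C, F) = 25*F + C = C + 25*F)
√(-14389 + U(-35, -118)) = √(-14389 + (-35 + 25*(-118))) = √(-14389 + (-35 - 2950)) = √(-14389 - 2985) = √(-17374) = I*√17374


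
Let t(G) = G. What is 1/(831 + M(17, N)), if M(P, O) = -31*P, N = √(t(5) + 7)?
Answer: 1/304 ≈ 0.0032895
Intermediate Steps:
N = 2*√3 (N = √(5 + 7) = √12 = 2*√3 ≈ 3.4641)
1/(831 + M(17, N)) = 1/(831 - 31*17) = 1/(831 - 527) = 1/304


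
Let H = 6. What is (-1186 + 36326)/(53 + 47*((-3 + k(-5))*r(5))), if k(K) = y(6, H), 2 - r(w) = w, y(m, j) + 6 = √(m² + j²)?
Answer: 11613770/79063 + 7432110*√2/79063 ≈ 279.83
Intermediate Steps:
y(m, j) = -6 + √(j² + m²) (y(m, j) = -6 + √(m² + j²) = -6 + √(j² + m²))
r(w) = 2 - w
k(K) = -6 + 6*√2 (k(K) = -6 + √(6² + 6²) = -6 + √(36 + 36) = -6 + √72 = -6 + 6*√2)
(-1186 + 36326)/(53 + 47*((-3 + k(-5))*r(5))) = (-1186 + 36326)/(53 + 47*((-3 + (-6 + 6*√2))*(2 - 1*5))) = 35140/(53 + 47*((-9 + 6*√2)*(2 - 5))) = 35140/(53 + 47*((-9 + 6*√2)*(-3))) = 35140/(53 + 47*(27 - 18*√2)) = 35140/(53 + (1269 - 846*√2)) = 35140/(1322 - 846*√2)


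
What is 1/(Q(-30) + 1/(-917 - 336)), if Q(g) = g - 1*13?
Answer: -1253/53880 ≈ -0.023255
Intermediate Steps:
Q(g) = -13 + g (Q(g) = g - 13 = -13 + g)
1/(Q(-30) + 1/(-917 - 336)) = 1/((-13 - 30) + 1/(-917 - 336)) = 1/(-43 + 1/(-1253)) = 1/(-43 - 1/1253) = 1/(-53880/1253) = -1253/53880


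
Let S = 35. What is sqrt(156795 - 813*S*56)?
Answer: 71*I*sqrt(285) ≈ 1198.6*I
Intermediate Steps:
sqrt(156795 - 813*S*56) = sqrt(156795 - 28455*56) = sqrt(156795 - 813*1960) = sqrt(156795 - 1593480) = sqrt(-1436685) = 71*I*sqrt(285)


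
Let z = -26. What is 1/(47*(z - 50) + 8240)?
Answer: 1/4668 ≈ 0.00021422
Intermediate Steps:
1/(47*(z - 50) + 8240) = 1/(47*(-26 - 50) + 8240) = 1/(47*(-76) + 8240) = 1/(-3572 + 8240) = 1/4668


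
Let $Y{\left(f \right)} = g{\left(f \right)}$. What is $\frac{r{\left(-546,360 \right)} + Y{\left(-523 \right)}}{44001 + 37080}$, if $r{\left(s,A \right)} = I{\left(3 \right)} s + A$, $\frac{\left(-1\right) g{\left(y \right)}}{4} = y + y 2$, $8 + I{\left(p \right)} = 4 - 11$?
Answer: $\frac{706}{3861} \approx 0.18285$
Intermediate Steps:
$I{\left(p \right)} = -15$ ($I{\left(p \right)} = -8 + \left(4 - 11\right) = -8 - 7 = -15$)
$g{\left(y \right)} = - 12 y$ ($g{\left(y \right)} = - 4 \left(y + y 2\right) = - 4 \left(y + 2 y\right) = - 4 \cdot 3 y = - 12 y$)
$Y{\left(f \right)} = - 12 f$
$r{\left(s,A \right)} = A - 15 s$ ($r{\left(s,A \right)} = - 15 s + A = A - 15 s$)
$\frac{r{\left(-546,360 \right)} + Y{\left(-523 \right)}}{44001 + 37080} = \frac{\left(360 - -8190\right) - -6276}{44001 + 37080} = \frac{\left(360 + 8190\right) + 6276}{81081} = \left(8550 + 6276\right) \frac{1}{81081} = 14826 \cdot \frac{1}{81081} = \frac{706}{3861}$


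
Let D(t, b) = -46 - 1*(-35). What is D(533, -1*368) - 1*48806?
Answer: -48817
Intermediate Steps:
D(t, b) = -11 (D(t, b) = -46 + 35 = -11)
D(533, -1*368) - 1*48806 = -11 - 1*48806 = -11 - 48806 = -48817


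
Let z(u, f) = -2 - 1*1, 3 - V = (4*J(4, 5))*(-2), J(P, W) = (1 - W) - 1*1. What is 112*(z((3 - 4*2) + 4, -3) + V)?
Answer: -4480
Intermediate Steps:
J(P, W) = -W (J(P, W) = (1 - W) - 1 = -W)
V = -37 (V = 3 - 4*(-1*5)*(-2) = 3 - 4*(-5)*(-2) = 3 - (-20)*(-2) = 3 - 1*40 = 3 - 40 = -37)
z(u, f) = -3 (z(u, f) = -2 - 1 = -3)
112*(z((3 - 4*2) + 4, -3) + V) = 112*(-3 - 37) = 112*(-40) = -4480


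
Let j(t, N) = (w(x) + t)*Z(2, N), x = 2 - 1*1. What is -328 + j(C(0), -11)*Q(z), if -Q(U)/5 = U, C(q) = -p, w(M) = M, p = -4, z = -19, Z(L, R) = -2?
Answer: -1278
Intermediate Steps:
x = 1 (x = 2 - 1 = 1)
C(q) = 4 (C(q) = -1*(-4) = 4)
Q(U) = -5*U
j(t, N) = -2 - 2*t (j(t, N) = (1 + t)*(-2) = -2 - 2*t)
-328 + j(C(0), -11)*Q(z) = -328 + (-2 - 2*4)*(-5*(-19)) = -328 + (-2 - 8)*95 = -328 - 10*95 = -328 - 950 = -1278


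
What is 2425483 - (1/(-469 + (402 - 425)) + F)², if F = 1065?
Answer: 312568124471/242064 ≈ 1.2913e+6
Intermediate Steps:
2425483 - (1/(-469 + (402 - 425)) + F)² = 2425483 - (1/(-469 + (402 - 425)) + 1065)² = 2425483 - (1/(-469 - 23) + 1065)² = 2425483 - (1/(-492) + 1065)² = 2425483 - (-1/492 + 1065)² = 2425483 - (523979/492)² = 2425483 - 1*274553992441/242064 = 2425483 - 274553992441/242064 = 312568124471/242064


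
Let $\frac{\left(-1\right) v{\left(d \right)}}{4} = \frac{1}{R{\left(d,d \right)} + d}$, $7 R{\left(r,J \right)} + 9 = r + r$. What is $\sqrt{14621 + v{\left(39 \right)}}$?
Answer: $\frac{\sqrt{47503363}}{57} \approx 120.92$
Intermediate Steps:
$R{\left(r,J \right)} = - \frac{9}{7} + \frac{2 r}{7}$ ($R{\left(r,J \right)} = - \frac{9}{7} + \frac{r + r}{7} = - \frac{9}{7} + \frac{2 r}{7}$)
$v{\left(d \right)} = - \frac{4}{- \frac{9}{7} + \frac{9 d}{7}}$ ($v{\left(d \right)} = - \frac{4}{\left(- \frac{9}{7} + \frac{2 d}{7}\right) + d} = - \frac{4}{- \frac{9}{7} + \frac{9 d}{7}}$)
$\sqrt{14621 + v{\left(39 \right)}} = \sqrt{14621 - \frac{28}{-9 + 9 \cdot 39}} = \sqrt{14621 - \frac{28}{-9 + 351}} = \sqrt{14621 - \frac{28}{342}} = \sqrt{14621 - \frac{14}{171}} = \sqrt{\frac{2500177}{171}} = \frac{\sqrt{47503363}}{57}$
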